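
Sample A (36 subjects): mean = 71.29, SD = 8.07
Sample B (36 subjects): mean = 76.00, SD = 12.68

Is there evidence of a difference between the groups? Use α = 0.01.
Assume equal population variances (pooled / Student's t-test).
Student's two-sample t-test (equal variances):
H₀: μ₁ = μ₂
H₁: μ₁ ≠ μ₂
df = n₁ + n₂ - 2 = 70
Pooled variance s_p² = [(n₁-1)s₁² + (n₂-1)s₂²] / (n₁ + n₂ - 2) = [(35)(8.07²) + (35)(12.68²)] / 70 = 112.9536
SE = √(s_p²(1/n₁ + 1/n₂)) = √(112.9536 × (1/36 + 1/36)) = 2.5050
t = (x̄₁ - x̄₂) / SE = (71.29 - 76.00) / 2.5050 = -4.71 / 2.5050 = -1.880
p-value = 0.0642

Since p-value > α = 0.01, we fail to reject H₀.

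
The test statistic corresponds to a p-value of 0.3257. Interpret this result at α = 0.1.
Since p = 0.3257 > α = 0.1, fail to reject H₀.
There is insufficient evidence to reject the null hypothesis; the result is not statistically significant at the 0.1 level.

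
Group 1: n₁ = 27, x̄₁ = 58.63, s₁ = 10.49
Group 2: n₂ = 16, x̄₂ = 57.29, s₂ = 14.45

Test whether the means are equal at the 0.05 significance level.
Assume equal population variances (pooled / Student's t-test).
Student's two-sample t-test (equal variances):
H₀: μ₁ = μ₂
H₁: μ₁ ≠ μ₂
df = n₁ + n₂ - 2 = 41
Pooled variance s_p² = [(n₁-1)s₁² + (n₂-1)s₂²] / (n₁ + n₂ - 2) = [(26)(10.49²) + (15)(14.45²)] / 41 = 146.1727
SE = √(s_p²(1/n₁ + 1/n₂)) = √(146.1727 × (1/27 + 1/16)) = 3.8144
t = (x̄₁ - x̄₂) / SE = (58.63 - 57.29) / 3.8144 = 1.34 / 3.8144 = 0.351
p-value = 0.7272

Since p-value > α = 0.05, we fail to reject H₀.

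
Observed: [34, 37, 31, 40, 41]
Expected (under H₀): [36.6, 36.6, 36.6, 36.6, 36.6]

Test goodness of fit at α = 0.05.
Chi-square goodness of fit test:
H₀: observed counts match expected distribution
H₁: observed counts differ from expected distribution
df = k - 1 = 4
χ² = Σ(O - E)²/E
   = (34 - 36.6)²/36.6 + (37 - 36.6)²/36.6 + (31 - 36.6)²/36.6 + (40 - 36.6)²/36.6 + (41 - 36.6)²/36.6
   = 0.185 + 0.004 + 0.857 + 0.316 + 0.529
   = 1.89
p-value = 0.7559

Since p-value > α = 0.05, we fail to reject H₀.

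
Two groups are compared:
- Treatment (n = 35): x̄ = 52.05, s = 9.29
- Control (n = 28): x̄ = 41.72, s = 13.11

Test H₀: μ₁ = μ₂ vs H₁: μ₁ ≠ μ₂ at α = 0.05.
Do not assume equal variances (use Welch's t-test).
Welch's two-sample t-test:
H₀: μ₁ = μ₂
H₁: μ₁ ≠ μ₂
s₁²/n₁ = 9.29²/35 = 2.4658,  s₂²/n₂ = 13.11²/28 = 6.1383
SE = √(s₁²/n₁ + s₂²/n₂) = √(2.4658 + 6.1383) = 2.9333
df (Welch-Satterthwaite) = (s₁²/n₁ + s₂²/n₂)² / [(s₁²/n₁)²/(n₁-1) + (s₂²/n₂)²/(n₂-1)] ≈ 47.02
t = (x̄₁ - x̄₂) / SE = (52.05 - 41.72) / 2.9333 = 10.33 / 2.9333 = 3.522
p-value = 0.0010

Since p-value < α = 0.05, we reject H₀.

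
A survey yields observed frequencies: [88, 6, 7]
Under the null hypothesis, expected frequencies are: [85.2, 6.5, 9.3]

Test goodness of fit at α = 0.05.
Chi-square goodness of fit test:
H₀: observed counts match expected distribution
H₁: observed counts differ from expected distribution
df = k - 1 = 2
χ² = Σ(O - E)²/E
   = (88 - 85.2)²/85.2 + (6 - 6.5)²/6.5 + (7 - 9.3)²/9.3
   = 0.092 + 0.038 + 0.569
   = 0.70
p-value = 0.7049

Since p-value > α = 0.05, we fail to reject H₀.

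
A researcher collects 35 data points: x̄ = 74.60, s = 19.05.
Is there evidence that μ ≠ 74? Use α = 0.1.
One-sample t-test:
H₀: μ = 74
H₁: μ ≠ 74
df = n - 1 = 34
t = (x̄ - μ₀) / (s/√n) = (74.60 - 74) / (19.05/√35) = 0.186
p-value = 0.8533

Since p-value > α = 0.1, we fail to reject H₀.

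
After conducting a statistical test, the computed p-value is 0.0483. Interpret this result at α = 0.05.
Since p = 0.0483 < α = 0.05, reject H₀.
There is sufficient evidence to reject the null hypothesis; the result is statistically significant at the 0.05 level.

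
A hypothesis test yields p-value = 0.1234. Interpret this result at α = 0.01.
Since p = 0.1234 > α = 0.01, fail to reject H₀.
There is insufficient evidence to reject the null hypothesis; the result is not statistically significant at the 0.01 level.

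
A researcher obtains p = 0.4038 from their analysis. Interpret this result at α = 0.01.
Since p = 0.4038 > α = 0.01, fail to reject H₀.
There is insufficient evidence to reject the null hypothesis; the result is not statistically significant at the 0.01 level.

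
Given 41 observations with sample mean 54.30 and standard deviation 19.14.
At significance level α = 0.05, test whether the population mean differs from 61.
One-sample t-test:
H₀: μ = 61
H₁: μ ≠ 61
df = n - 1 = 40
t = (x̄ - μ₀) / (s/√n) = (54.30 - 61) / (19.14/√41) = -2.241
p-value = 0.0306

Since p-value < α = 0.05, we reject H₀.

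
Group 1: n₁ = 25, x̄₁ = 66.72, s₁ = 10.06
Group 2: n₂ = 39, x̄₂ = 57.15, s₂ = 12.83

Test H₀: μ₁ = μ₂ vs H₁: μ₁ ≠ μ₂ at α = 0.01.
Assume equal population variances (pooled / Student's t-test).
Student's two-sample t-test (equal variances):
H₀: μ₁ = μ₂
H₁: μ₁ ≠ μ₂
df = n₁ + n₂ - 2 = 62
Pooled variance s_p² = [(n₁-1)s₁² + (n₂-1)s₂²] / (n₁ + n₂ - 2) = [(24)(10.06²) + (38)(12.83²)] / 62 = 140.0649
SE = √(s_p²(1/n₁ + 1/n₂)) = √(140.0649 × (1/25 + 1/39)) = 3.0322
t = (x̄₁ - x̄₂) / SE = (66.72 - 57.15) / 3.0322 = 9.57 / 3.0322 = 3.156
p-value = 0.0025

Since p-value < α = 0.01, we reject H₀.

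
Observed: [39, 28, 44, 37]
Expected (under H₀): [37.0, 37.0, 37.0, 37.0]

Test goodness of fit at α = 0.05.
Chi-square goodness of fit test:
H₀: observed counts match expected distribution
H₁: observed counts differ from expected distribution
df = k - 1 = 3
χ² = Σ(O - E)²/E
   = (39 - 37.0)²/37.0 + (28 - 37.0)²/37.0 + (44 - 37.0)²/37.0 + (37 - 37.0)²/37.0
   = 0.108 + 2.189 + 1.324 + 0.000
   = 3.62
p-value = 0.3053

Since p-value > α = 0.05, we fail to reject H₀.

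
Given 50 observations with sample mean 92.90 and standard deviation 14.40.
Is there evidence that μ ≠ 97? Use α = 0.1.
One-sample t-test:
H₀: μ = 97
H₁: μ ≠ 97
df = n - 1 = 49
t = (x̄ - μ₀) / (s/√n) = (92.90 - 97) / (14.40/√50) = -2.013
p-value = 0.0496

Since p-value < α = 0.1, we reject H₀.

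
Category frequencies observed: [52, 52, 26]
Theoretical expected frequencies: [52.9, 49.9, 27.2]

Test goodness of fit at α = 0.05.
Chi-square goodness of fit test:
H₀: observed counts match expected distribution
H₁: observed counts differ from expected distribution
df = k - 1 = 2
χ² = Σ(O - E)²/E
   = (52 - 52.9)²/52.9 + (52 - 49.9)²/49.9 + (26 - 27.2)²/27.2
   = 0.015 + 0.088 + 0.053
   = 0.16
p-value = 0.9247

Since p-value > α = 0.05, we fail to reject H₀.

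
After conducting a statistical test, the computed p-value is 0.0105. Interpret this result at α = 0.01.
Since p = 0.0105 > α = 0.01, fail to reject H₀.
There is insufficient evidence to reject the null hypothesis; the result is not statistically significant at the 0.01 level.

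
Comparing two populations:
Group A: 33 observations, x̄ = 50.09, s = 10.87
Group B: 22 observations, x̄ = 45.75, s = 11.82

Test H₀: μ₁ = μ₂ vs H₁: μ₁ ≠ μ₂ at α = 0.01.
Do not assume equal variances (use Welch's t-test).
Welch's two-sample t-test:
H₀: μ₁ = μ₂
H₁: μ₁ ≠ μ₂
s₁²/n₁ = 10.87²/33 = 3.5805,  s₂²/n₂ = 11.82²/22 = 6.3506
SE = √(s₁²/n₁ + s₂²/n₂) = √(3.5805 + 6.3506) = 3.1514
df (Welch-Satterthwaite) = (s₁²/n₁ + s₂²/n₂)² / [(s₁²/n₁)²/(n₁-1) + (s₂²/n₂)²/(n₂-1)] ≈ 42.49
t = (x̄₁ - x̄₂) / SE = (50.09 - 45.75) / 3.1514 = 4.34 / 3.1514 = 1.377
p-value = 0.1757

Since p-value > α = 0.01, we fail to reject H₀.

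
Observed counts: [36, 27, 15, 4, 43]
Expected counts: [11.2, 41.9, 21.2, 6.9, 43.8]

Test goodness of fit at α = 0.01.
Chi-square goodness of fit test:
H₀: observed counts match expected distribution
H₁: observed counts differ from expected distribution
df = k - 1 = 4
χ² = Σ(O - E)²/E
   = (36 - 11.2)²/11.2 + (27 - 41.9)²/41.9 + (15 - 21.2)²/21.2 + (4 - 6.9)²/6.9 + (43 - 43.8)²/43.8
   = 54.914 + 5.299 + 1.813 + 1.219 + 0.015
   = 63.26
p-value < 0.0001

Since p-value < α = 0.01, we reject H₀.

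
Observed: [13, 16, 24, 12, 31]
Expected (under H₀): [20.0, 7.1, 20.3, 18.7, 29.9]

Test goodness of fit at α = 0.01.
Chi-square goodness of fit test:
H₀: observed counts match expected distribution
H₁: observed counts differ from expected distribution
df = k - 1 = 4
χ² = Σ(O - E)²/E
   = (13 - 20.0)²/20.0 + (16 - 7.1)²/7.1 + (24 - 20.3)²/20.3 + (12 - 18.7)²/18.7 + (31 - 29.9)²/29.9
   = 2.450 + 11.156 + 0.674 + 2.401 + 0.040
   = 16.72
p-value = 0.0022

Since p-value < α = 0.01, we reject H₀.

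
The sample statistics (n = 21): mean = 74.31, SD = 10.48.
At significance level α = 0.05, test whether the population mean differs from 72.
One-sample t-test:
H₀: μ = 72
H₁: μ ≠ 72
df = n - 1 = 20
t = (x̄ - μ₀) / (s/√n) = (74.31 - 72) / (10.48/√21) = 1.010
p-value = 0.3245

Since p-value > α = 0.05, we fail to reject H₀.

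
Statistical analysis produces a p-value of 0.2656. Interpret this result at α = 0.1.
Since p = 0.2656 > α = 0.1, fail to reject H₀.
There is insufficient evidence to reject the null hypothesis; the result is not statistically significant at the 0.1 level.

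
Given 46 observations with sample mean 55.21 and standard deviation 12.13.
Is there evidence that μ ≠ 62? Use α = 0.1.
One-sample t-test:
H₀: μ = 62
H₁: μ ≠ 62
df = n - 1 = 45
t = (x̄ - μ₀) / (s/√n) = (55.21 - 62) / (12.13/√46) = -3.797
p-value = 0.0004

Since p-value < α = 0.1, we reject H₀.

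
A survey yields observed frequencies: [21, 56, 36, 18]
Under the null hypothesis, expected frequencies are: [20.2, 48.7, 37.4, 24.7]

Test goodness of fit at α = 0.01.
Chi-square goodness of fit test:
H₀: observed counts match expected distribution
H₁: observed counts differ from expected distribution
df = k - 1 = 3
χ² = Σ(O - E)²/E
   = (21 - 20.2)²/20.2 + (56 - 48.7)²/48.7 + (36 - 37.4)²/37.4 + (18 - 24.7)²/24.7
   = 0.032 + 1.094 + 0.052 + 1.817
   = 3.00
p-value = 0.3923

Since p-value > α = 0.01, we fail to reject H₀.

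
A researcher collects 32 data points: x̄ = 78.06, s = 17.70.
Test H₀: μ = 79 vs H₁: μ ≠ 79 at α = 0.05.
One-sample t-test:
H₀: μ = 79
H₁: μ ≠ 79
df = n - 1 = 31
t = (x̄ - μ₀) / (s/√n) = (78.06 - 79) / (17.70/√32) = -0.300
p-value = 0.7659

Since p-value > α = 0.05, we fail to reject H₀.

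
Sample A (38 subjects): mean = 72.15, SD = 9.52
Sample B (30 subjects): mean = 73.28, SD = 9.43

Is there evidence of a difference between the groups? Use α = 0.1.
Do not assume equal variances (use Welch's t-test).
Welch's two-sample t-test:
H₀: μ₁ = μ₂
H₁: μ₁ ≠ μ₂
s₁²/n₁ = 9.52²/38 = 2.3850,  s₂²/n₂ = 9.43²/30 = 2.9642
SE = √(s₁²/n₁ + s₂²/n₂) = √(2.3850 + 2.9642) = 2.3128
df (Welch-Satterthwaite) = (s₁²/n₁ + s₂²/n₂)² / [(s₁²/n₁)²/(n₁-1) + (s₂²/n₂)²/(n₂-1)] ≈ 62.65
t = (x̄₁ - x̄₂) / SE = (72.15 - 73.28) / 2.3128 = -1.13 / 2.3128 = -0.489
p-value = 0.6268

Since p-value > α = 0.1, we fail to reject H₀.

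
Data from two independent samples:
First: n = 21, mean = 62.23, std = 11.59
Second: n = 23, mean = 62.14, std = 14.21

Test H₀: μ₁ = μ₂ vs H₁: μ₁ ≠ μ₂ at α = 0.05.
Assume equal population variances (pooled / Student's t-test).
Student's two-sample t-test (equal variances):
H₀: μ₁ = μ₂
H₁: μ₁ ≠ μ₂
df = n₁ + n₂ - 2 = 42
Pooled variance s_p² = [(n₁-1)s₁² + (n₂-1)s₂²] / (n₁ + n₂ - 2) = [(20)(11.59²) + (22)(14.21²)] / 42 = 169.7355
SE = √(s_p²(1/n₁ + 1/n₂)) = √(169.7355 × (1/21 + 1/23)) = 3.9322
t = (x̄₁ - x̄₂) / SE = (62.23 - 62.14) / 3.9322 = 0.09 / 3.9322 = 0.023
p-value = 0.9818

Since p-value > α = 0.05, we fail to reject H₀.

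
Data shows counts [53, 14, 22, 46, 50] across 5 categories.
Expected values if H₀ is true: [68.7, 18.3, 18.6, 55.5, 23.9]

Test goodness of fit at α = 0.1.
Chi-square goodness of fit test:
H₀: observed counts match expected distribution
H₁: observed counts differ from expected distribution
df = k - 1 = 4
χ² = Σ(O - E)²/E
   = (53 - 68.7)²/68.7 + (14 - 18.3)²/18.3 + (22 - 18.6)²/18.6 + (46 - 55.5)²/55.5 + (50 - 23.9)²/23.9
   = 3.588 + 1.010 + 0.622 + 1.626 + 28.503
   = 35.35
p-value < 0.0001

Since p-value < α = 0.1, we reject H₀.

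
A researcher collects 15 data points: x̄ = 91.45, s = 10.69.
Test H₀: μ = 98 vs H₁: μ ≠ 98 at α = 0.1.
One-sample t-test:
H₀: μ = 98
H₁: μ ≠ 98
df = n - 1 = 14
t = (x̄ - μ₀) / (s/√n) = (91.45 - 98) / (10.69/√15) = -2.373
p-value = 0.0325

Since p-value < α = 0.1, we reject H₀.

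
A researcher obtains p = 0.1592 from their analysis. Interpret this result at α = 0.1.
Since p = 0.1592 > α = 0.1, fail to reject H₀.
There is insufficient evidence to reject the null hypothesis; the result is not statistically significant at the 0.1 level.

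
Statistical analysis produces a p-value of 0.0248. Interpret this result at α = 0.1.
Since p = 0.0248 < α = 0.1, reject H₀.
There is sufficient evidence to reject the null hypothesis; the result is statistically significant at the 0.1 level.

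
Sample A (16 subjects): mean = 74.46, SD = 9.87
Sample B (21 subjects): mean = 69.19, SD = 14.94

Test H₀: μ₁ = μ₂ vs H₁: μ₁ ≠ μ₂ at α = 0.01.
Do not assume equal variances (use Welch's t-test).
Welch's two-sample t-test:
H₀: μ₁ = μ₂
H₁: μ₁ ≠ μ₂
s₁²/n₁ = 9.87²/16 = 6.0886,  s₂²/n₂ = 14.94²/21 = 10.6287
SE = √(s₁²/n₁ + s₂²/n₂) = √(6.0886 + 10.6287) = 4.0887
df (Welch-Satterthwaite) = (s₁²/n₁ + s₂²/n₂)² / [(s₁²/n₁)²/(n₁-1) + (s₂²/n₂)²/(n₂-1)] ≈ 34.42
t = (x̄₁ - x̄₂) / SE = (74.46 - 69.19) / 4.0887 = 5.27 / 4.0887 = 1.289
p-value = 0.2060

Since p-value > α = 0.01, we fail to reject H₀.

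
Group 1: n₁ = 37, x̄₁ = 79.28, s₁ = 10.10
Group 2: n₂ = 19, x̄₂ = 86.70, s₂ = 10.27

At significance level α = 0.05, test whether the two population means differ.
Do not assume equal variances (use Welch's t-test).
Welch's two-sample t-test:
H₀: μ₁ = μ₂
H₁: μ₁ ≠ μ₂
s₁²/n₁ = 10.10²/37 = 2.7570,  s₂²/n₂ = 10.27²/19 = 5.5512
SE = √(s₁²/n₁ + s₂²/n₂) = √(2.7570 + 5.5512) = 2.8824
df (Welch-Satterthwaite) = (s₁²/n₁ + s₂²/n₂)² / [(s₁²/n₁)²/(n₁-1) + (s₂²/n₂)²/(n₂-1)] ≈ 35.89
t = (x̄₁ - x̄₂) / SE = (79.28 - 86.70) / 2.8824 = -7.42 / 2.8824 = -2.574
p-value = 0.0143

Since p-value < α = 0.05, we reject H₀.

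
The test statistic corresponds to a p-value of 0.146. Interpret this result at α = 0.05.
Since p = 0.146 > α = 0.05, fail to reject H₀.
There is insufficient evidence to reject the null hypothesis; the result is not statistically significant at the 0.05 level.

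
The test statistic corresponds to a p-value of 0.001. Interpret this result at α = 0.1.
Since p = 0.001 < α = 0.1, reject H₀.
There is sufficient evidence to reject the null hypothesis; the result is statistically significant at the 0.1 level.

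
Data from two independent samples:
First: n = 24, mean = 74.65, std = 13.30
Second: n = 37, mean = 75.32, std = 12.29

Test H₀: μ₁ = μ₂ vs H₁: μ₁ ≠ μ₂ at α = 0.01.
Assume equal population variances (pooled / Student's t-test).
Student's two-sample t-test (equal variances):
H₀: μ₁ = μ₂
H₁: μ₁ ≠ μ₂
df = n₁ + n₂ - 2 = 59
Pooled variance s_p² = [(n₁-1)s₁² + (n₂-1)s₂²] / (n₁ + n₂ - 2) = [(23)(13.30²) + (36)(12.29²)] / 59 = 161.1196
SE = √(s_p²(1/n₁ + 1/n₂)) = √(161.1196 × (1/24 + 1/37)) = 3.3268
t = (x̄₁ - x̄₂) / SE = (74.65 - 75.32) / 3.3268 = -0.67 / 3.3268 = -0.201
p-value = 0.8411

Since p-value > α = 0.01, we fail to reject H₀.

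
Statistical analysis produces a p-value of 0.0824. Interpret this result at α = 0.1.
Since p = 0.0824 < α = 0.1, reject H₀.
There is sufficient evidence to reject the null hypothesis; the result is statistically significant at the 0.1 level.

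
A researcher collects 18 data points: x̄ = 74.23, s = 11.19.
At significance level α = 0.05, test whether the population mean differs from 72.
One-sample t-test:
H₀: μ = 72
H₁: μ ≠ 72
df = n - 1 = 17
t = (x̄ - μ₀) / (s/√n) = (74.23 - 72) / (11.19/√18) = 0.845
p-value = 0.4096

Since p-value > α = 0.05, we fail to reject H₀.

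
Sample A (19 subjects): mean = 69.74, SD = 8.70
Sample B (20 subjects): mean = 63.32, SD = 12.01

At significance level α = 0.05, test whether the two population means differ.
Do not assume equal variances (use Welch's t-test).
Welch's two-sample t-test:
H₀: μ₁ = μ₂
H₁: μ₁ ≠ μ₂
s₁²/n₁ = 8.70²/19 = 3.9837,  s₂²/n₂ = 12.01²/20 = 7.2120
SE = √(s₁²/n₁ + s₂²/n₂) = √(3.9837 + 7.2120) = 3.3460
df (Welch-Satterthwaite) = (s₁²/n₁ + s₂²/n₂)² / [(s₁²/n₁)²/(n₁-1) + (s₂²/n₂)²/(n₂-1)] ≈ 34.63
t = (x̄₁ - x̄₂) / SE = (69.74 - 63.32) / 3.3460 = 6.42 / 3.3460 = 1.919
p-value = 0.0633

Since p-value > α = 0.05, we fail to reject H₀.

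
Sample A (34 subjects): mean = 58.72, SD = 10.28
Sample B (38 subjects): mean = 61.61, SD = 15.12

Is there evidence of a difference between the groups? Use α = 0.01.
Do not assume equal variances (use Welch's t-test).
Welch's two-sample t-test:
H₀: μ₁ = μ₂
H₁: μ₁ ≠ μ₂
s₁²/n₁ = 10.28²/34 = 3.1082,  s₂²/n₂ = 15.12²/38 = 6.0162
SE = √(s₁²/n₁ + s₂²/n₂) = √(3.1082 + 6.0162) = 3.0207
df (Welch-Satterthwaite) = (s₁²/n₁ + s₂²/n₂)² / [(s₁²/n₁)²/(n₁-1) + (s₂²/n₂)²/(n₂-1)] ≈ 65.50
t = (x̄₁ - x̄₂) / SE = (58.72 - 61.61) / 3.0207 = -2.89 / 3.0207 = -0.957
p-value = 0.3422

Since p-value > α = 0.01, we fail to reject H₀.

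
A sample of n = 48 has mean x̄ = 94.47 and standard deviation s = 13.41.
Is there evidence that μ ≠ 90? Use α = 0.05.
One-sample t-test:
H₀: μ = 90
H₁: μ ≠ 90
df = n - 1 = 47
t = (x̄ - μ₀) / (s/√n) = (94.47 - 90) / (13.41/√48) = 2.309
p-value = 0.0254

Since p-value < α = 0.05, we reject H₀.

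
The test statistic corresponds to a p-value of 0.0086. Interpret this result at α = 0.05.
Since p = 0.0086 < α = 0.05, reject H₀.
There is sufficient evidence to reject the null hypothesis; the result is statistically significant at the 0.05 level.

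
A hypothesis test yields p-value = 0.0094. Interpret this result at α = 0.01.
Since p = 0.0094 < α = 0.01, reject H₀.
There is sufficient evidence to reject the null hypothesis; the result is statistically significant at the 0.01 level.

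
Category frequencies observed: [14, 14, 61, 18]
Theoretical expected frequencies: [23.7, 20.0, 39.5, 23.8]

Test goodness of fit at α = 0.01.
Chi-square goodness of fit test:
H₀: observed counts match expected distribution
H₁: observed counts differ from expected distribution
df = k - 1 = 3
χ² = Σ(O - E)²/E
   = (14 - 23.7)²/23.7 + (14 - 20.0)²/20.0 + (61 - 39.5)²/39.5 + (18 - 23.8)²/23.8
   = 3.970 + 1.800 + 11.703 + 1.413
   = 18.89
p-value = 0.0003

Since p-value < α = 0.01, we reject H₀.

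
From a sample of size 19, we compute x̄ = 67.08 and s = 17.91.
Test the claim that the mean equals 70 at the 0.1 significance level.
One-sample t-test:
H₀: μ = 70
H₁: μ ≠ 70
df = n - 1 = 18
t = (x̄ - μ₀) / (s/√n) = (67.08 - 70) / (17.91/√19) = -0.711
p-value = 0.4864

Since p-value > α = 0.1, we fail to reject H₀.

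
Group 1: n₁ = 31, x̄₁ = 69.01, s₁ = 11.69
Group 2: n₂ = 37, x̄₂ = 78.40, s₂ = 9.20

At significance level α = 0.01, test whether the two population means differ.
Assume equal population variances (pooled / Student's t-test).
Student's two-sample t-test (equal variances):
H₀: μ₁ = μ₂
H₁: μ₁ ≠ μ₂
df = n₁ + n₂ - 2 = 66
Pooled variance s_p² = [(n₁-1)s₁² + (n₂-1)s₂²] / (n₁ + n₂ - 2) = [(30)(11.69²) + (36)(9.20²)] / 66 = 108.2837
SE = √(s_p²(1/n₁ + 1/n₂)) = √(108.2837 × (1/31 + 1/37)) = 2.5337
t = (x̄₁ - x̄₂) / SE = (69.01 - 78.40) / 2.5337 = -9.39 / 2.5337 = -3.706
p-value = 0.0004

Since p-value < α = 0.01, we reject H₀.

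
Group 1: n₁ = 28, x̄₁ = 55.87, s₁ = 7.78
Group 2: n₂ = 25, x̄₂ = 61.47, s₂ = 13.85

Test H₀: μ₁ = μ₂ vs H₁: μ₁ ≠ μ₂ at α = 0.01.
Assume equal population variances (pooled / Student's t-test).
Student's two-sample t-test (equal variances):
H₀: μ₁ = μ₂
H₁: μ₁ ≠ μ₂
df = n₁ + n₂ - 2 = 51
Pooled variance s_p² = [(n₁-1)s₁² + (n₂-1)s₂²] / (n₁ + n₂ - 2) = [(27)(7.78²) + (24)(13.85²)] / 51 = 122.3139
SE = √(s_p²(1/n₁ + 1/n₂)) = √(122.3139 × (1/28 + 1/25)) = 3.0432
t = (x̄₁ - x̄₂) / SE = (55.87 - 61.47) / 3.0432 = -5.60 / 3.0432 = -1.840
p-value = 0.0716

Since p-value > α = 0.01, we fail to reject H₀.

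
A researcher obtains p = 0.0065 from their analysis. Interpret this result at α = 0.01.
Since p = 0.0065 < α = 0.01, reject H₀.
There is sufficient evidence to reject the null hypothesis; the result is statistically significant at the 0.01 level.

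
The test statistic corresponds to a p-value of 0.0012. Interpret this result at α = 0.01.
Since p = 0.0012 < α = 0.01, reject H₀.
There is sufficient evidence to reject the null hypothesis; the result is statistically significant at the 0.01 level.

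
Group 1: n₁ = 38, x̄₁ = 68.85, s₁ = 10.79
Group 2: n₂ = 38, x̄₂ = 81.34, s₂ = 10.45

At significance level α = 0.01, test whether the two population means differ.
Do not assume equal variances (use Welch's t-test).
Welch's two-sample t-test:
H₀: μ₁ = μ₂
H₁: μ₁ ≠ μ₂
s₁²/n₁ = 10.79²/38 = 3.0638,  s₂²/n₂ = 10.45²/38 = 2.8737
SE = √(s₁²/n₁ + s₂²/n₂) = √(3.0638 + 2.8737) = 2.4367
df (Welch-Satterthwaite) = (s₁²/n₁ + s₂²/n₂)² / [(s₁²/n₁)²/(n₁-1) + (s₂²/n₂)²/(n₂-1)] ≈ 73.92
t = (x̄₁ - x̄₂) / SE = (68.85 - 81.34) / 2.4367 = -12.49 / 2.4367 = -5.126
p-value < 0.0001

Since p-value < α = 0.01, we reject H₀.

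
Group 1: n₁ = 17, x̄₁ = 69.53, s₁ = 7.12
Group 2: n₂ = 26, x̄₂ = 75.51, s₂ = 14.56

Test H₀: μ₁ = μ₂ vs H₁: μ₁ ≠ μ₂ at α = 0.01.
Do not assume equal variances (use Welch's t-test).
Welch's two-sample t-test:
H₀: μ₁ = μ₂
H₁: μ₁ ≠ μ₂
s₁²/n₁ = 7.12²/17 = 2.9820,  s₂²/n₂ = 14.56²/26 = 8.1536
SE = √(s₁²/n₁ + s₂²/n₂) = √(2.9820 + 8.1536) = 3.3370
df (Welch-Satterthwaite) = (s₁²/n₁ + s₂²/n₂)² / [(s₁²/n₁)²/(n₁-1) + (s₂²/n₂)²/(n₂-1)] ≈ 38.57
t = (x̄₁ - x̄₂) / SE = (69.53 - 75.51) / 3.3370 = -5.98 / 3.3370 = -1.792
p-value = 0.0810

Since p-value > α = 0.01, we fail to reject H₀.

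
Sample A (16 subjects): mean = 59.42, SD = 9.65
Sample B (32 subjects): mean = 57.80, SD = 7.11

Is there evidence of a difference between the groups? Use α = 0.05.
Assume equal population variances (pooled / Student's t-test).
Student's two-sample t-test (equal variances):
H₀: μ₁ = μ₂
H₁: μ₁ ≠ μ₂
df = n₁ + n₂ - 2 = 46
Pooled variance s_p² = [(n₁-1)s₁² + (n₂-1)s₂²] / (n₁ + n₂ - 2) = [(15)(9.65²) + (31)(7.11²)] / 46 = 64.4338
SE = √(s_p²(1/n₁ + 1/n₂)) = √(64.4338 × (1/16 + 1/32)) = 2.4578
t = (x̄₁ - x̄₂) / SE = (59.42 - 57.80) / 2.4578 = 1.62 / 2.4578 = 0.659
p-value = 0.5131

Since p-value > α = 0.05, we fail to reject H₀.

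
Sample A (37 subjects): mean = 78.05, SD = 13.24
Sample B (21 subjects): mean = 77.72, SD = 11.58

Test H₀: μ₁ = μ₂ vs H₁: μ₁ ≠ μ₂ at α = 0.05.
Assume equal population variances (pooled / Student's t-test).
Student's two-sample t-test (equal variances):
H₀: μ₁ = μ₂
H₁: μ₁ ≠ μ₂
df = n₁ + n₂ - 2 = 56
Pooled variance s_p² = [(n₁-1)s₁² + (n₂-1)s₂²] / (n₁ + n₂ - 2) = [(36)(13.24²) + (20)(11.58²)] / 56 = 160.5829
SE = √(s_p²(1/n₁ + 1/n₂)) = √(160.5829 × (1/37 + 1/21)) = 3.4622
t = (x̄₁ - x̄₂) / SE = (78.05 - 77.72) / 3.4622 = 0.33 / 3.4622 = 0.095
p-value = 0.9244

Since p-value > α = 0.05, we fail to reject H₀.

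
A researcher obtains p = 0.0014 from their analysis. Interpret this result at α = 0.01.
Since p = 0.0014 < α = 0.01, reject H₀.
There is sufficient evidence to reject the null hypothesis; the result is statistically significant at the 0.01 level.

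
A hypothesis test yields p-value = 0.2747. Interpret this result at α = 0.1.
Since p = 0.2747 > α = 0.1, fail to reject H₀.
There is insufficient evidence to reject the null hypothesis; the result is not statistically significant at the 0.1 level.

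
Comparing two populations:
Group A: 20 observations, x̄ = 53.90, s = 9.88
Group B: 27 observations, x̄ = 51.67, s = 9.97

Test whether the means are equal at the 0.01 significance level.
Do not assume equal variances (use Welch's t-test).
Welch's two-sample t-test:
H₀: μ₁ = μ₂
H₁: μ₁ ≠ μ₂
s₁²/n₁ = 9.88²/20 = 4.8807,  s₂²/n₂ = 9.97²/27 = 3.6815
SE = √(s₁²/n₁ + s₂²/n₂) = √(4.8807 + 3.6815) = 2.9261
df (Welch-Satterthwaite) = (s₁²/n₁ + s₂²/n₂)² / [(s₁²/n₁)²/(n₁-1) + (s₂²/n₂)²/(n₂-1)] ≈ 41.30
t = (x̄₁ - x̄₂) / SE = (53.90 - 51.67) / 2.9261 = 2.23 / 2.9261 = 0.762
p-value = 0.4503

Since p-value > α = 0.01, we fail to reject H₀.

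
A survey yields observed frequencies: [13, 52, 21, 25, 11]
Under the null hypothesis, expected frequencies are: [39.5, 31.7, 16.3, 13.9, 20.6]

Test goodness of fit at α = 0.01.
Chi-square goodness of fit test:
H₀: observed counts match expected distribution
H₁: observed counts differ from expected distribution
df = k - 1 = 4
χ² = Σ(O - E)²/E
   = (13 - 39.5)²/39.5 + (52 - 31.7)²/31.7 + (21 - 16.3)²/16.3 + (25 - 13.9)²/13.9 + (11 - 20.6)²/20.6
   = 17.778 + 13.000 + 1.355 + 8.864 + 4.474
   = 45.47
p-value < 0.0001

Since p-value < α = 0.01, we reject H₀.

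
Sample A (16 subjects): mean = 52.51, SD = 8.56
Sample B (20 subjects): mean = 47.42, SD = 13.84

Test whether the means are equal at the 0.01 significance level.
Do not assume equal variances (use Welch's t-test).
Welch's two-sample t-test:
H₀: μ₁ = μ₂
H₁: μ₁ ≠ μ₂
s₁²/n₁ = 8.56²/16 = 4.5796,  s₂²/n₂ = 13.84²/20 = 9.5773
SE = √(s₁²/n₁ + s₂²/n₂) = √(4.5796 + 9.5773) = 3.7626
df (Welch-Satterthwaite) = (s₁²/n₁ + s₂²/n₂)² / [(s₁²/n₁)²/(n₁-1) + (s₂²/n₂)²/(n₂-1)] ≈ 32.19
t = (x̄₁ - x̄₂) / SE = (52.51 - 47.42) / 3.7626 = 5.09 / 3.7626 = 1.353
p-value = 0.1855

Since p-value > α = 0.01, we fail to reject H₀.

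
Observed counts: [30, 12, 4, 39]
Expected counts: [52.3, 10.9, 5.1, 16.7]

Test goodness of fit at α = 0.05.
Chi-square goodness of fit test:
H₀: observed counts match expected distribution
H₁: observed counts differ from expected distribution
df = k - 1 = 3
χ² = Σ(O - E)²/E
   = (30 - 52.3)²/52.3 + (12 - 10.9)²/10.9 + (4 - 5.1)²/5.1 + (39 - 16.7)²/16.7
   = 9.508 + 0.111 + 0.237 + 29.778
   = 39.63
p-value < 0.0001

Since p-value < α = 0.05, we reject H₀.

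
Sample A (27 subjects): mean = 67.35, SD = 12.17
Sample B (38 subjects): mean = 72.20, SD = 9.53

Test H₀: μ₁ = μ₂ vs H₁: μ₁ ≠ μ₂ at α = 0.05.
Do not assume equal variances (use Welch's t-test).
Welch's two-sample t-test:
H₀: μ₁ = μ₂
H₁: μ₁ ≠ μ₂
s₁²/n₁ = 12.17²/27 = 5.4855,  s₂²/n₂ = 9.53²/38 = 2.3900
SE = √(s₁²/n₁ + s₂²/n₂) = √(5.4855 + 2.3900) = 2.8063
df (Welch-Satterthwaite) = (s₁²/n₁ + s₂²/n₂)² / [(s₁²/n₁)²/(n₁-1) + (s₂²/n₂)²/(n₂-1)] ≈ 47.28
t = (x̄₁ - x̄₂) / SE = (67.35 - 72.20) / 2.8063 = -4.85 / 2.8063 = -1.728
p-value = 0.0905

Since p-value > α = 0.05, we fail to reject H₀.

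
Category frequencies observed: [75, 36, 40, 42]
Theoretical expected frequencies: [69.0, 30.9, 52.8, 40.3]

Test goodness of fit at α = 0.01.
Chi-square goodness of fit test:
H₀: observed counts match expected distribution
H₁: observed counts differ from expected distribution
df = k - 1 = 3
χ² = Σ(O - E)²/E
   = (75 - 69.0)²/69.0 + (36 - 30.9)²/30.9 + (40 - 52.8)²/52.8 + (42 - 40.3)²/40.3
   = 0.522 + 0.842 + 3.103 + 0.072
   = 4.54
p-value = 0.2089

Since p-value > α = 0.01, we fail to reject H₀.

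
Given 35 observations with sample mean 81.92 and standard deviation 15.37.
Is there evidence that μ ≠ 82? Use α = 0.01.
One-sample t-test:
H₀: μ = 82
H₁: μ ≠ 82
df = n - 1 = 34
t = (x̄ - μ₀) / (s/√n) = (81.92 - 82) / (15.37/√35) = -0.031
p-value = 0.9756

Since p-value > α = 0.01, we fail to reject H₀.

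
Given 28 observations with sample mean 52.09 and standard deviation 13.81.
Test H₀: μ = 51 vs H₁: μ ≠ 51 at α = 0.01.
One-sample t-test:
H₀: μ = 51
H₁: μ ≠ 51
df = n - 1 = 27
t = (x̄ - μ₀) / (s/√n) = (52.09 - 51) / (13.81/√28) = 0.418
p-value = 0.6795

Since p-value > α = 0.01, we fail to reject H₀.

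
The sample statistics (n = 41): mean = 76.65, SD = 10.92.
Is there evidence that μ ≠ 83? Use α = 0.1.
One-sample t-test:
H₀: μ = 83
H₁: μ ≠ 83
df = n - 1 = 40
t = (x̄ - μ₀) / (s/√n) = (76.65 - 83) / (10.92/√41) = -3.723
p-value = 0.0006

Since p-value < α = 0.1, we reject H₀.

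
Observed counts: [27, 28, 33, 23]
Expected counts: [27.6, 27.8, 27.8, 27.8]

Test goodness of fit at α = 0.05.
Chi-square goodness of fit test:
H₀: observed counts match expected distribution
H₁: observed counts differ from expected distribution
df = k - 1 = 3
χ² = Σ(O - E)²/E
   = (27 - 27.6)²/27.6 + (28 - 27.8)²/27.8 + (33 - 27.8)²/27.8 + (23 - 27.8)²/27.8
   = 0.013 + 0.001 + 0.973 + 0.829
   = 1.82
p-value = 0.6115

Since p-value > α = 0.05, we fail to reject H₀.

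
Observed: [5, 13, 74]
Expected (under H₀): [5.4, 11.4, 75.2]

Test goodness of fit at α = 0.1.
Chi-square goodness of fit test:
H₀: observed counts match expected distribution
H₁: observed counts differ from expected distribution
df = k - 1 = 2
χ² = Σ(O - E)²/E
   = (5 - 5.4)²/5.4 + (13 - 11.4)²/11.4 + (74 - 75.2)²/75.2
   = 0.030 + 0.225 + 0.019
   = 0.27
p-value = 0.8723

Since p-value > α = 0.1, we fail to reject H₀.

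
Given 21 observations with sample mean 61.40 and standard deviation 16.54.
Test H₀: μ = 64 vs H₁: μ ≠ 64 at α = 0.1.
One-sample t-test:
H₀: μ = 64
H₁: μ ≠ 64
df = n - 1 = 20
t = (x̄ - μ₀) / (s/√n) = (61.40 - 64) / (16.54/√21) = -0.720
p-value = 0.4796

Since p-value > α = 0.1, we fail to reject H₀.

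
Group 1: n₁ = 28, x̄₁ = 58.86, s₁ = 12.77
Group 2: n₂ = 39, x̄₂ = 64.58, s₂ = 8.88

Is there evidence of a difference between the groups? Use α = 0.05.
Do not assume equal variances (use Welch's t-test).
Welch's two-sample t-test:
H₀: μ₁ = μ₂
H₁: μ₁ ≠ μ₂
s₁²/n₁ = 12.77²/28 = 5.8240,  s₂²/n₂ = 8.88²/39 = 2.0219
SE = √(s₁²/n₁ + s₂²/n₂) = √(5.8240 + 2.0219) = 2.8011
df (Welch-Satterthwaite) = (s₁²/n₁ + s₂²/n₂)² / [(s₁²/n₁)²/(n₁-1) + (s₂²/n₂)²/(n₂-1)] ≈ 45.14
t = (x̄₁ - x̄₂) / SE = (58.86 - 64.58) / 2.8011 = -5.72 / 2.8011 = -2.042
p-value = 0.0470

Since p-value < α = 0.05, we reject H₀.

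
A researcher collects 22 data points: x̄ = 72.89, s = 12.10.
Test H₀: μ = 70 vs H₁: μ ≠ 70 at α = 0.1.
One-sample t-test:
H₀: μ = 70
H₁: μ ≠ 70
df = n - 1 = 21
t = (x̄ - μ₀) / (s/√n) = (72.89 - 70) / (12.10/√22) = 1.120
p-value = 0.2752

Since p-value > α = 0.1, we fail to reject H₀.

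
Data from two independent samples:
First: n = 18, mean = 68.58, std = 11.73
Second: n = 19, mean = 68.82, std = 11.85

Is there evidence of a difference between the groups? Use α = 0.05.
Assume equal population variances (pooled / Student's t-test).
Student's two-sample t-test (equal variances):
H₀: μ₁ = μ₂
H₁: μ₁ ≠ μ₂
df = n₁ + n₂ - 2 = 35
Pooled variance s_p² = [(n₁-1)s₁² + (n₂-1)s₂²] / (n₁ + n₂ - 2) = [(17)(11.73²) + (18)(11.85²)] / 35 = 139.0481
SE = √(s_p²(1/n₁ + 1/n₂)) = √(139.0481 × (1/18 + 1/19)) = 3.8786
t = (x̄₁ - x̄₂) / SE = (68.58 - 68.82) / 3.8786 = -0.24 / 3.8786 = -0.062
p-value = 0.9510

Since p-value > α = 0.05, we fail to reject H₀.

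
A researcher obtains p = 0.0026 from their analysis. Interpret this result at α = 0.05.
Since p = 0.0026 < α = 0.05, reject H₀.
There is sufficient evidence to reject the null hypothesis; the result is statistically significant at the 0.05 level.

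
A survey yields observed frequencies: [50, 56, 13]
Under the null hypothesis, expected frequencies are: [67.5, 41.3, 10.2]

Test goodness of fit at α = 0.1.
Chi-square goodness of fit test:
H₀: observed counts match expected distribution
H₁: observed counts differ from expected distribution
df = k - 1 = 2
χ² = Σ(O - E)²/E
   = (50 - 67.5)²/67.5 + (56 - 41.3)²/41.3 + (13 - 10.2)²/10.2
   = 4.537 + 5.232 + 0.769
   = 10.54
p-value = 0.0051

Since p-value < α = 0.1, we reject H₀.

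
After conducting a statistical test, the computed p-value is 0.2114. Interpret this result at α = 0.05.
Since p = 0.2114 > α = 0.05, fail to reject H₀.
There is insufficient evidence to reject the null hypothesis; the result is not statistically significant at the 0.05 level.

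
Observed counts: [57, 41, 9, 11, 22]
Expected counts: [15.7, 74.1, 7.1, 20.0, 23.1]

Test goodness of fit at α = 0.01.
Chi-square goodness of fit test:
H₀: observed counts match expected distribution
H₁: observed counts differ from expected distribution
df = k - 1 = 4
χ² = Σ(O - E)²/E
   = (57 - 15.7)²/15.7 + (41 - 74.1)²/74.1 + (9 - 7.1)²/7.1 + (11 - 20.0)²/20.0 + (22 - 23.1)²/23.1
   = 108.643 + 14.786 + 0.508 + 4.050 + 0.052
   = 128.04
p-value < 0.0001

Since p-value < α = 0.01, we reject H₀.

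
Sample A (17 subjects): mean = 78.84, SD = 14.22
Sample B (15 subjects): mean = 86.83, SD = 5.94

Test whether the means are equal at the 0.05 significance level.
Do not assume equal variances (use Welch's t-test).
Welch's two-sample t-test:
H₀: μ₁ = μ₂
H₁: μ₁ ≠ μ₂
s₁²/n₁ = 14.22²/17 = 11.8946,  s₂²/n₂ = 5.94²/15 = 2.3522
SE = √(s₁²/n₁ + s₂²/n₂) = √(11.8946 + 2.3522) = 3.7745
df (Welch-Satterthwaite) = (s₁²/n₁ + s₂²/n₂)² / [(s₁²/n₁)²/(n₁-1) + (s₂²/n₂)²/(n₂-1)] ≈ 21.97
t = (x̄₁ - x̄₂) / SE = (78.84 - 86.83) / 3.7745 = -7.99 / 3.7745 = -2.117
p-value = 0.0458

Since p-value < α = 0.05, we reject H₀.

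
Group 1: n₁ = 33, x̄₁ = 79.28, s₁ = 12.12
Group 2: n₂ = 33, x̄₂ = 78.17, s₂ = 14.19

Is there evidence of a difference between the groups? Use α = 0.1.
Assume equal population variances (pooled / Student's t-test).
Student's two-sample t-test (equal variances):
H₀: μ₁ = μ₂
H₁: μ₁ ≠ μ₂
df = n₁ + n₂ - 2 = 64
Pooled variance s_p² = [(n₁-1)s₁² + (n₂-1)s₂²] / (n₁ + n₂ - 2) = [(32)(12.12²) + (32)(14.19²)] / 64 = 174.1252
SE = √(s_p²(1/n₁ + 1/n₂)) = √(174.1252 × (1/33 + 1/33)) = 3.2485
t = (x̄₁ - x̄₂) / SE = (79.28 - 78.17) / 3.2485 = 1.11 / 3.2485 = 0.342
p-value = 0.7337

Since p-value > α = 0.1, we fail to reject H₀.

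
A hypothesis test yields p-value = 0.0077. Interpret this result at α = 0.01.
Since p = 0.0077 < α = 0.01, reject H₀.
There is sufficient evidence to reject the null hypothesis; the result is statistically significant at the 0.01 level.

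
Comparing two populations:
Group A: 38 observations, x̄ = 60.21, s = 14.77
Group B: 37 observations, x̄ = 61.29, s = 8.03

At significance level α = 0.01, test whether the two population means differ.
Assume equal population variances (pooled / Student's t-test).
Student's two-sample t-test (equal variances):
H₀: μ₁ = μ₂
H₁: μ₁ ≠ μ₂
df = n₁ + n₂ - 2 = 73
Pooled variance s_p² = [(n₁-1)s₁² + (n₂-1)s₂²] / (n₁ + n₂ - 2) = [(37)(14.77²) + (36)(8.03²)] / 73 = 142.3694
SE = √(s_p²(1/n₁ + 1/n₂)) = √(142.3694 × (1/38 + 1/37)) = 2.7558
t = (x̄₁ - x̄₂) / SE = (60.21 - 61.29) / 2.7558 = -1.08 / 2.7558 = -0.392
p-value = 0.6963

Since p-value > α = 0.01, we fail to reject H₀.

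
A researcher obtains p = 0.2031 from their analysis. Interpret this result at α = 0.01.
Since p = 0.2031 > α = 0.01, fail to reject H₀.
There is insufficient evidence to reject the null hypothesis; the result is not statistically significant at the 0.01 level.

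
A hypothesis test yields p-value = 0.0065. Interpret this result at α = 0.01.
Since p = 0.0065 < α = 0.01, reject H₀.
There is sufficient evidence to reject the null hypothesis; the result is statistically significant at the 0.01 level.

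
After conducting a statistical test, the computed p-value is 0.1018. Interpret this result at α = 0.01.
Since p = 0.1018 > α = 0.01, fail to reject H₀.
There is insufficient evidence to reject the null hypothesis; the result is not statistically significant at the 0.01 level.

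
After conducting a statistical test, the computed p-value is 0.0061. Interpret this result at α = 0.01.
Since p = 0.0061 < α = 0.01, reject H₀.
There is sufficient evidence to reject the null hypothesis; the result is statistically significant at the 0.01 level.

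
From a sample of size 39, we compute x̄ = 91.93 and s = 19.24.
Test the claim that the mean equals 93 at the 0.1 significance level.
One-sample t-test:
H₀: μ = 93
H₁: μ ≠ 93
df = n - 1 = 38
t = (x̄ - μ₀) / (s/√n) = (91.93 - 93) / (19.24/√39) = -0.347
p-value = 0.7303

Since p-value > α = 0.1, we fail to reject H₀.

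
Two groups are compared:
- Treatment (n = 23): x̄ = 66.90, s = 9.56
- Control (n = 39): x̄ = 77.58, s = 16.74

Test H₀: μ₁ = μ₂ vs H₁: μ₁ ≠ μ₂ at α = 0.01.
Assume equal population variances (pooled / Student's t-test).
Student's two-sample t-test (equal variances):
H₀: μ₁ = μ₂
H₁: μ₁ ≠ μ₂
df = n₁ + n₂ - 2 = 60
Pooled variance s_p² = [(n₁-1)s₁² + (n₂-1)s₂²] / (n₁ + n₂ - 2) = [(22)(9.56²) + (38)(16.74²)] / 60 = 210.9885
SE = √(s_p²(1/n₁ + 1/n₂)) = √(210.9885 × (1/23 + 1/39)) = 3.8188
t = (x̄₁ - x̄₂) / SE = (66.90 - 77.58) / 3.8188 = -10.68 / 3.8188 = -2.797
p-value = 0.0069

Since p-value < α = 0.01, we reject H₀.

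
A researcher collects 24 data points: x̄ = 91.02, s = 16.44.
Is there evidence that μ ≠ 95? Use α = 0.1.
One-sample t-test:
H₀: μ = 95
H₁: μ ≠ 95
df = n - 1 = 23
t = (x̄ - μ₀) / (s/√n) = (91.02 - 95) / (16.44/√24) = -1.186
p-value = 0.2477

Since p-value > α = 0.1, we fail to reject H₀.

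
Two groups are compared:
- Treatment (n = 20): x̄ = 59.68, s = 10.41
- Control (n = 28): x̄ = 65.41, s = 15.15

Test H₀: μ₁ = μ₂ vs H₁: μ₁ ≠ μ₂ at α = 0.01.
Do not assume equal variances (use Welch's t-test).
Welch's two-sample t-test:
H₀: μ₁ = μ₂
H₁: μ₁ ≠ μ₂
s₁²/n₁ = 10.41²/20 = 5.4184,  s₂²/n₂ = 15.15²/28 = 8.1972
SE = √(s₁²/n₁ + s₂²/n₂) = √(5.4184 + 8.1972) = 3.6899
df (Welch-Satterthwaite) = (s₁²/n₁ + s₂²/n₂)² / [(s₁²/n₁)²/(n₁-1) + (s₂²/n₂)²/(n₂-1)] ≈ 45.96
t = (x̄₁ - x̄₂) / SE = (59.68 - 65.41) / 3.6899 = -5.73 / 3.6899 = -1.553
p-value = 0.1273

Since p-value > α = 0.01, we fail to reject H₀.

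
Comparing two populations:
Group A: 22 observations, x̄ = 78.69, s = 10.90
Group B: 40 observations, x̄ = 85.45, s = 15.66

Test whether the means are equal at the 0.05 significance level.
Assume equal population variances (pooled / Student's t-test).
Student's two-sample t-test (equal variances):
H₀: μ₁ = μ₂
H₁: μ₁ ≠ μ₂
df = n₁ + n₂ - 2 = 60
Pooled variance s_p² = [(n₁-1)s₁² + (n₂-1)s₂²] / (n₁ + n₂ - 2) = [(21)(10.90²) + (39)(15.66²)] / 60 = 200.9866
SE = √(s_p²(1/n₁ + 1/n₂)) = √(200.9866 × (1/22 + 1/40)) = 3.7630
t = (x̄₁ - x̄₂) / SE = (78.69 - 85.45) / 3.7630 = -6.76 / 3.7630 = -1.796
p-value = 0.0775

Since p-value > α = 0.05, we fail to reject H₀.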